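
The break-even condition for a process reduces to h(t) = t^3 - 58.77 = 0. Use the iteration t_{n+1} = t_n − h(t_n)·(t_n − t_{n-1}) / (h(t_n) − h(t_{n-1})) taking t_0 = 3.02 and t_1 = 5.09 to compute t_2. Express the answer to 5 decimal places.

3.63957

h(3.02) = -31.2263920, h(5.09) = 73.1022290
t_2 = 5.0900000 − 73.1022290·(5.0900000 − 3.0200000) / (73.1022290 − (-31.2263920)) = 5.0900000 − (151.3216140)/(104.3286210) = 3.6395676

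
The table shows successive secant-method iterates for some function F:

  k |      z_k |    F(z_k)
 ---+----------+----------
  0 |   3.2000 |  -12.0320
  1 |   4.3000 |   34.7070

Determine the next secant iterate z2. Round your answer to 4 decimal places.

3.4832

z2 = 4.3000 − 34.7070·(4.3000 − 3.2000) / (34.7070 − (-12.0320))
   = 4.3000 − (38.177700)/(46.739000) = 3.483173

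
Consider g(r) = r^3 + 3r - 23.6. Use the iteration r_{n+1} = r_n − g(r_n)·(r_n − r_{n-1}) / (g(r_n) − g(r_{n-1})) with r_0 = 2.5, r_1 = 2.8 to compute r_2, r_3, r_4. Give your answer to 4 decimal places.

g(2.5) = -0.475000, g(2.8) = 6.752000
r_2 = 2.800000 − 6.752000·(2.800000 − 2.500000) / (6.752000 − (-0.475000)) = 2.800000 − (2.025600)/(7.227000) = 2.519718
g(2.519718) = -0.043216
r_3 = 2.519718 − (-0.043216)·(2.519718 − 2.800000) / (-0.043216 − 6.752000) = 2.519718 − (0.012113)/(-6.795216) = 2.521500
g(2.521500) = -0.003893
r_4 = 2.521500 − (-0.003893)·(2.521500 − 2.519718) / (-0.003893 − (-0.043216)) = 2.521500 − (-0.000007)/(0.039323) = 2.521677

2.5197, 2.5215, 2.5217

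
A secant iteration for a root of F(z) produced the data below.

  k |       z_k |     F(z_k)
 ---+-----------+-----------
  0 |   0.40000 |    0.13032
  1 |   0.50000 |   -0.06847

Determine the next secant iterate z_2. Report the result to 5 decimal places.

z_2 = 0.50000 − (-0.06847)·(0.50000 − 0.40000) / (-0.06847 − 0.13032)
   = 0.50000 − (-0.0068470)/(-0.1987900) = 0.4655566

0.46556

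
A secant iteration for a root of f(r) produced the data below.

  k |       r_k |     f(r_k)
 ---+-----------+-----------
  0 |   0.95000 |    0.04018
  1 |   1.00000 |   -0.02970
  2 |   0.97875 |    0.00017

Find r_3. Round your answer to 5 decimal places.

0.97887

r_3 = 0.97875 − 0.00017·(0.97875 − 1.00000) / (0.00017 − (-0.02970))
   = 0.97875 − (-0.0000036)/(0.0298700) = 0.9788709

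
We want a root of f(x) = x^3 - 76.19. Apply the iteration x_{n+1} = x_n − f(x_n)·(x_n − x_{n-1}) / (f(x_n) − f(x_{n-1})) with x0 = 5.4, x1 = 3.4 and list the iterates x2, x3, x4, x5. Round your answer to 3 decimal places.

4.024, 4.290, 4.237, 4.239

f(5.4) = 81.27400, f(3.4) = -36.88600
x2 = 3.40000 − (-36.88600)·(3.40000 − 5.40000) / (-36.88600 − 81.27400) = 3.40000 − (73.77200)/(-118.16000) = 4.02434
f(4.02434) = -11.01456
x3 = 4.02434 − (-11.01456)·(4.02434 − 3.40000) / (-11.01456 − (-36.88600)) = 4.02434 − (-6.87683)/(25.87144) = 4.29015
f(4.29015) = 2.77174
x4 = 4.29015 − 2.77174·(4.29015 − 4.02434) / (2.77174 − (-11.01456)) = 4.29015 − (0.73675)/(13.78631) = 4.23671
f(4.23671) = -0.14244
x5 = 4.23671 − (-0.14244)·(4.23671 − 4.29015) / (-0.14244 − 2.77174) = 4.23671 − (0.00761)/(-2.91419) = 4.23932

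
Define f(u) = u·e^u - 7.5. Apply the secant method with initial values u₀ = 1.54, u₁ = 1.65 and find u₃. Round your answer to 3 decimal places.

f(1.54) = -0.31653, f(1.65) = 1.09152
u₂ = 1.65000 − 1.09152·(1.65000 − 1.54000) / (1.09152 − (-0.31653)) = 1.65000 − (0.12007)/(1.40805) = 1.56473
f(1.56473) = -0.01845
u₃ = 1.56473 − (-0.01845)·(1.56473 − 1.65000) / (-0.01845 − 1.09152) = 1.56473 − (0.00157)/(-1.10996) = 1.56615

1.566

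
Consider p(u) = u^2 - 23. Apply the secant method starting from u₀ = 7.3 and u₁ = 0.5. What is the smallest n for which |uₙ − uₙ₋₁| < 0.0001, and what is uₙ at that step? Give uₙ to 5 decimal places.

n = 8, uₙ = 4.79583

p(7.3) = 30.2900000, p(0.5) = -22.7500000
u₂ = 0.5000000 − (-22.7500000)·(-6.8000000)/(-53.0400000) = 3.4166667;  |Δ| = 2.9166667
p(3.4166667) = -11.3263889
u₃ = 3.4166667 − (-11.3263889)·(2.9166667)/(11.4236111) = 6.3085106;  |Δ| = 2.8918440
p(6.3085106) = 16.7973065
u₄ = 6.3085106 − 16.7973065·(2.8918440)/(28.1236954) = 4.5813127;  |Δ| = 1.7271980
p(4.5813127) = -2.0115742
u₅ = 4.5813127 − (-2.0115742)·(-1.7271980)/(-18.8088807) = 4.7660332;  |Δ| = 0.1847206
p(4.7660332) = -0.2849273
u₆ = 4.7660332 − (-0.2849273)·(0.1847206)/(1.7266469) = 4.7965154;  |Δ| = 0.0304822
p(4.7965154) = 0.0065598
u₇ = 4.7965154 − 0.0065598·(0.0304822)/(0.2914871) = 4.7958294;  |Δ| = 0.0006860
p(4.7958294) = -0.0000204
u₈ = 4.7958294 − (-0.0000204)·(-0.0006860)/(-0.0065803) = 4.7958315;  |Δ| = 0.0000021
|u₈ − u₇| = 0.0000021 < 0.0001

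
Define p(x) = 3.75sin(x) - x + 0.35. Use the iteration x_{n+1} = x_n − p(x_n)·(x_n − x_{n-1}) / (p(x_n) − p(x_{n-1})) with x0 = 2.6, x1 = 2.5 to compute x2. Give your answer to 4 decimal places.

p(2.6) = -0.316870, p(2.5) = 0.094271
x2 = 2.500000 − 0.094271·(2.500000 − 2.600000) / (0.094271 − (-0.316870)) = 2.500000 − (-0.009427)/(0.411140) = 2.522929

2.5229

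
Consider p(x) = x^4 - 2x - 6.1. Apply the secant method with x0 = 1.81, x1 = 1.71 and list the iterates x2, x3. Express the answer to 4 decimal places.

p(1.81) = 1.012831, p(1.71) = -0.969639
x2 = 1.710000 − (-0.969639)·(1.710000 − 1.810000) / (-0.969639 − 1.012831) = 1.710000 − (0.096964)/(-1.982470) = 1.758911
p(1.758911) = -0.046429
x3 = 1.758911 − (-0.046429)·(1.758911 − 1.710000) / (-0.046429 − (-0.969639)) = 1.758911 − (-0.002271)/(0.923210) = 1.761370

1.7589, 1.7614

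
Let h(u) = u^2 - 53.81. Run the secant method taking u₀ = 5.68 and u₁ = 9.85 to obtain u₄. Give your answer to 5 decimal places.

h(5.68) = -21.5476000, h(9.85) = 43.2125000
u₂ = 9.8500000 − 43.2125000·(9.8500000 − 5.6800000) / (43.2125000 − (-21.5476000)) = 9.8500000 − (180.1961250)/(64.7601000) = 7.0674823
h(7.0674823) = -3.8606940
u₃ = 7.0674823 − (-3.8606940)·(7.0674823 − 9.8500000) / (-3.8606940 − 43.2125000) = 7.0674823 − (10.7424496)/(-47.0731940) = 7.2956897
h(7.2956897) = -0.5829124
u₄ = 7.2956897 − (-0.5829124)·(7.2956897 − 7.0674823) / (-0.5829124 − (-3.8606940)) = 7.2956897 − (-0.1330249)/(3.2777816) = 7.3362735

7.33627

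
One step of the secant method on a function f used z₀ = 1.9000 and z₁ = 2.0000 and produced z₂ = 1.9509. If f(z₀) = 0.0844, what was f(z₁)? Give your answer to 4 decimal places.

The secant line through (1.9000, 0.0844) and (2.0000, f(z₁)) crosses zero at z₂ = 1.9509.
So (1.9000, 0.0844), (2.0000, f(z₁)), (1.9509, 0) are collinear:
f(z₁) = 0.0844 · (2.0000 − 1.9509) / (1.9000 − 1.9509) = 0.0844 · (0.049100)/(-0.050900) = -0.081415

-0.0814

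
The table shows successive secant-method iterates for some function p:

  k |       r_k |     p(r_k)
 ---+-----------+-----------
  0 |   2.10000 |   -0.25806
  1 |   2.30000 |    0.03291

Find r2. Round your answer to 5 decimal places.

r2 = 2.30000 − 0.03291·(2.30000 − 2.10000) / (0.03291 − (-0.25806))
   = 2.30000 − (0.0065820)/(0.2909700) = 2.2773791

2.27738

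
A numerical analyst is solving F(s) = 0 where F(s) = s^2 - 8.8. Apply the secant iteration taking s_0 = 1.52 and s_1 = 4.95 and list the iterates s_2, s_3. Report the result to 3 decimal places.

F(1.52) = -6.48960, F(4.95) = 15.70250
s_2 = 4.95000 − 15.70250·(4.95000 − 1.52000) / (15.70250 − (-6.48960)) = 4.95000 − (53.85958)/(22.19210) = 2.52303
F(2.52303) = -2.43432
s_3 = 2.52303 − (-2.43432)·(2.52303 − 4.95000) / (-2.43432 − 15.70250) = 2.52303 − (5.90803)/(-18.13682) = 2.84878

2.523, 2.849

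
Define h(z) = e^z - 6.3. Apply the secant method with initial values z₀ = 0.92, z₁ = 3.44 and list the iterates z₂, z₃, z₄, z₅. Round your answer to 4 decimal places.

1.2531, 1.4742, 1.9674, 1.8165

h(0.92) = -3.790710, h(3.44) = 24.886958
z₂ = 3.440000 − 24.886958·(3.440000 − 0.920000) / (24.886958 − (-3.790710)) = 3.440000 − (62.715135)/(28.677668) = 1.253102
h(1.253102) = -2.798813
z₃ = 1.253102 − (-2.798813)·(1.253102 − 3.440000) / (-2.798813 − 24.886958) = 1.253102 − (6.120719)/(-27.685771) = 1.474180
h(1.474180) = -1.932546
z₄ = 1.474180 − (-1.932546)·(1.474180 − 1.253102) / (-1.932546 − (-2.798813)) = 1.474180 − (-0.427244)/(0.866267) = 1.967381
h(1.967381) = 0.851923
z₅ = 1.967381 − 0.851923·(1.967381 − 1.474180) / (0.851923 − (-1.932546)) = 1.967381 − (0.420169)/(2.784469) = 1.816484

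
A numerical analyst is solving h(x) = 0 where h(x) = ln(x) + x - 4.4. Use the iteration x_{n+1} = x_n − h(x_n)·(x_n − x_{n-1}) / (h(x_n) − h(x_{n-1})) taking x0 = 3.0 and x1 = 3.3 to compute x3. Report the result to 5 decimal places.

h(3.0) = -0.3013877, h(3.3) = 0.0939225
x2 = 3.3000000 − 0.0939225·(3.3000000 − 3.0000000) / (0.0939225 − (-0.3013877)) = 3.3000000 − (0.0281767)/(0.3953102) = 3.2287225
h(3.2287225) = 0.0008090
x3 = 3.2287225 − 0.0008090·(3.2287225 − 3.3000000) / (0.0008090 − 0.0939225) = 3.2287225 − (-0.0000577)/(-0.0931135) = 3.2281032

3.22810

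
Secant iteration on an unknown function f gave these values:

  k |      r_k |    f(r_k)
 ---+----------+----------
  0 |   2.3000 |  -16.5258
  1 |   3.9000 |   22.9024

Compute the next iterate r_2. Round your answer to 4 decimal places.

r_2 = 3.9000 − 22.9024·(3.9000 − 2.3000) / (22.9024 − (-16.5258))
   = 3.9000 − (36.643840)/(39.428200) = 2.970618

2.9706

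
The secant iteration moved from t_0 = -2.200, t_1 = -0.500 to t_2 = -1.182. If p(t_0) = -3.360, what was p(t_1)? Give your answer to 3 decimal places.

2.251

The secant line through (-2.200, -3.360) and (-0.500, p(t_1)) crosses zero at t_2 = -1.182.
So (-2.200, -3.360), (-0.500, p(t_1)), (-1.182, 0) are collinear:
p(t_1) = -3.360 · (-0.500 − (-1.182)) / (-2.200 − (-1.182)) = -3.360 · (0.68200)/(-1.01800) = 2.25100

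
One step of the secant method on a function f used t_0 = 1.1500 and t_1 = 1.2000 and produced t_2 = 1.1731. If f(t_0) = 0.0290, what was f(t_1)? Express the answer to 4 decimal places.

-0.0338

The secant line through (1.1500, 0.0290) and (1.2000, f(t_1)) crosses zero at t_2 = 1.1731.
So (1.1500, 0.0290), (1.2000, f(t_1)), (1.1731, 0) are collinear:
f(t_1) = 0.0290 · (1.2000 − 1.1731) / (1.1500 − 1.1731) = 0.0290 · (0.026900)/(-0.023100) = -0.033771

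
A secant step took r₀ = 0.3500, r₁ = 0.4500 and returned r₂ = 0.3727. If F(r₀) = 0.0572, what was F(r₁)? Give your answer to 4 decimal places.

-0.1948

The secant line through (0.3500, 0.0572) and (0.4500, F(r₁)) crosses zero at r₂ = 0.3727.
So (0.3500, 0.0572), (0.4500, F(r₁)), (0.3727, 0) are collinear:
F(r₁) = 0.0572 · (0.4500 − 0.3727) / (0.3500 − 0.3727) = 0.0572 · (0.077300)/(-0.022700) = -0.194782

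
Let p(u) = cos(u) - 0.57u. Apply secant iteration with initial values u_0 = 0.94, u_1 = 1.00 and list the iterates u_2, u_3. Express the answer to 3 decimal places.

0.979, 0.979

p(0.94) = 0.05399, p(1.00) = -0.02970
u_2 = 1.00000 − (-0.02970)·(1.00000 − 0.94000) / (-0.02970 − 0.05399) = 1.00000 − (-0.00178)/(-0.08369) = 0.97871
p(0.97871) = 0.00023
u_3 = 0.97871 − 0.00023·(0.97871 − 1.00000) / (0.00023 − (-0.02970)) = 0.97871 − (0.00000)/(0.02993) = 0.97887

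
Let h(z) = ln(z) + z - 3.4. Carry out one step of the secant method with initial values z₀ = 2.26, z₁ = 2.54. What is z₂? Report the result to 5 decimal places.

h(2.26) = -0.3246352, h(2.54) = 0.0721641
z₂ = 2.5400000 − 0.0721641·(2.5400000 − 2.2600000) / (0.0721641 − (-0.3246352)) = 2.5400000 − (0.0202059)/(0.3967993) = 2.4890777

2.48908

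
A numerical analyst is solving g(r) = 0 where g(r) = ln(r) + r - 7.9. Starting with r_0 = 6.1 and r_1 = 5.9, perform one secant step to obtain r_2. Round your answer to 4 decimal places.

6.0929

g(6.1) = 0.008289, g(5.9) = -0.225048
r_2 = 5.900000 − (-0.225048)·(5.900000 − 6.100000) / (-0.225048 − 0.008289) = 5.900000 − (0.045010)/(-0.233336) = 6.092895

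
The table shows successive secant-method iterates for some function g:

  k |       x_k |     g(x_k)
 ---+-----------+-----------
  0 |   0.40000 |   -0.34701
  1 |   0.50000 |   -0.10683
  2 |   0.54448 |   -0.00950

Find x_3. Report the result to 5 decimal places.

0.54882

x_3 = 0.54448 − (-0.00950)·(0.54448 − 0.50000) / (-0.00950 − (-0.10683))
   = 0.54448 − (-0.0004226)/(0.0973300) = 0.5488215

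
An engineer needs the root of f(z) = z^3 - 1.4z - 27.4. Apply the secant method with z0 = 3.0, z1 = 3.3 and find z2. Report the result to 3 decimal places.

3.162

f(3.0) = -4.60000, f(3.3) = 3.91700
z2 = 3.30000 − 3.91700·(3.30000 − 3.00000) / (3.91700 − (-4.60000)) = 3.30000 − (1.17510)/(8.51700) = 3.16203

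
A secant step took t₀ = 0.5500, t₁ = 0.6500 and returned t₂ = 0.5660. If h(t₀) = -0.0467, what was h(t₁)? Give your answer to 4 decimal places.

The secant line through (0.5500, -0.0467) and (0.6500, h(t₁)) crosses zero at t₂ = 0.5660.
So (0.5500, -0.0467), (0.6500, h(t₁)), (0.5660, 0) are collinear:
h(t₁) = -0.0467 · (0.6500 − 0.5660) / (0.5500 − 0.5660) = -0.0467 · (0.084000)/(-0.016000) = 0.245175

0.2452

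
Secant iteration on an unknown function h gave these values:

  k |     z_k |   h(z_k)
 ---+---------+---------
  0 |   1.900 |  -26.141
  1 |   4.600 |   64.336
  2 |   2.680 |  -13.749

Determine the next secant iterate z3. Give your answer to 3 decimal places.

z3 = 2.680 − (-13.749)·(2.680 − 4.600) / (-13.749 − 64.336)
   = 2.680 − (26.39808)/(-78.08500) = 3.01807

3.018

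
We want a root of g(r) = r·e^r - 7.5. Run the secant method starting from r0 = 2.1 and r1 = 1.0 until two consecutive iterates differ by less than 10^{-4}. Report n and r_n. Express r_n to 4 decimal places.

n = 7, r_n = 1.5662

g(2.1) = 9.648957, g(1.0) = -4.781718
r2 = 1.000000 − (-4.781718)·(-1.100000)/(-14.430675) = 1.364494;  |Δ| = 0.364494
g(1.364494) = -2.159725
r3 = 1.364494 − (-2.159725)·(0.364494)/(2.621993) = 1.664726;  |Δ| = 0.300232
g(1.664726) = 1.296782
r4 = 1.664726 − 1.296782·(0.300232)/(3.456508) = 1.552087;  |Δ| = 0.112638
g(1.552087) = -0.172108
r5 = 1.552087 − (-0.172108)·(-0.112638)/(-1.468890) = 1.565285;  |Δ| = 0.013198
g(1.565285) = -0.011617
r6 = 1.565285 − (-0.011617)·(0.013198)/(0.160491) = 1.566240;  |Δ| = 0.000955
g(1.566240) = 0.000115
r7 = 1.566240 − 0.000115·(0.000955)/(0.011732) = 1.566231;  |Δ| = 0.000009
|r7 − r6| = 0.000009 < 10^{-4}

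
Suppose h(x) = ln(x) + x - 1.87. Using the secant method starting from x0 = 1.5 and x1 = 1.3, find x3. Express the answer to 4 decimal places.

1.4788

h(1.5) = 0.035465, h(1.3) = -0.307636
x2 = 1.300000 − (-0.307636)·(1.300000 − 1.500000) / (-0.307636 − 0.035465) = 1.300000 − (0.061527)/(-0.343101) = 1.479327
h(1.479327) = 0.000914
x3 = 1.479327 − 0.000914·(1.479327 − 1.300000) / (0.000914 − (-0.307636)) = 1.479327 − (0.000164)/(0.308550) = 1.478796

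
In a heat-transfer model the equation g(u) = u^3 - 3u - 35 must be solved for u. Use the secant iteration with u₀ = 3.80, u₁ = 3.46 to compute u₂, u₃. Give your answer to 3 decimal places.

3.568, 3.576

g(3.80) = 8.47200, g(3.46) = -3.95826
u₂ = 3.46000 − (-3.95826)·(3.46000 − 3.80000) / (-3.95826 − 8.47200) = 3.46000 − (1.34581)/(-12.43026) = 3.56827
g(3.56827) = -0.27167
u₃ = 3.56827 − (-0.27167)·(3.56827 − 3.46000) / (-0.27167 − (-3.95826)) = 3.56827 − (-0.02941)/(3.68659) = 3.57625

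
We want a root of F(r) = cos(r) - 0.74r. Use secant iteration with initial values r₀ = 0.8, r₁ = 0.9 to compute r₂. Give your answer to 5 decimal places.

F(0.8) = 0.1047067, F(0.9) = -0.0443900
r₂ = 0.9000000 − (-0.0443900)·(0.9000000 − 0.8000000) / (-0.0443900 − 0.1047067) = 0.9000000 − (-0.0044390)/(-0.1490967) = 0.8702274

0.87023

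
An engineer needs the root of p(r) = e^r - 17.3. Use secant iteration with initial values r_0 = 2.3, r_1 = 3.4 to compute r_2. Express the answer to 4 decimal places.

p(2.3) = -7.325818, p(3.4) = 12.664100
r_2 = 3.400000 − 12.664100·(3.400000 − 2.300000) / (12.664100 − (-7.325818)) = 3.400000 − (13.930510)/(19.989918) = 2.703123

2.7031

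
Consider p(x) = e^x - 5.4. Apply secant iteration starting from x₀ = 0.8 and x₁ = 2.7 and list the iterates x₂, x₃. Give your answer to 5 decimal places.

p(0.8) = -3.1744591, p(2.7) = 9.4797317
x₂ = 2.7000000 − 9.4797317·(2.7000000 − 0.8000000) / (9.4797317 − (-3.1744591)) = 2.7000000 − (18.0114903)/(12.6541908) = 1.2766383
p(1.2766383) = -1.8154307
x₃ = 1.2766383 − (-1.8154307)·(1.2766383 − 2.7000000) / (-1.8154307 − 9.4797317) = 1.2766383 − (2.5840145)/(-11.2951625) = 1.5054101

1.27664, 1.50541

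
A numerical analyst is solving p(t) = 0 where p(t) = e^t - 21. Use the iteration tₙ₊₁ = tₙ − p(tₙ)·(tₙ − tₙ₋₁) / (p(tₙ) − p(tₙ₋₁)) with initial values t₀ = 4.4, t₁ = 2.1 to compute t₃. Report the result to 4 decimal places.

p(4.4) = 60.450869, p(2.1) = -12.833830
t₂ = 2.100000 − (-12.833830)·(2.100000 − 4.400000) / (-12.833830 − 60.450869) = 2.100000 − (29.517809)/(-73.284699) = 2.502783
p(2.502783) = -8.783559
t₃ = 2.502783 − (-8.783559)·(2.502783 − 2.100000) / (-8.783559 − (-12.833830)) = 2.502783 − (-3.537865)/(4.050272) = 3.376271

3.3763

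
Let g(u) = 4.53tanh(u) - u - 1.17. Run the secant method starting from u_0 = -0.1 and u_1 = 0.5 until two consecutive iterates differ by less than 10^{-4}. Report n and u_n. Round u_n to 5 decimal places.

n = 5, u_n = 0.34875

g(-0.1) = -1.5214960, g(0.5) = 0.4233907
u_2 = 0.5000000 − 0.4233907·(0.6000000)/(1.9448867) = 0.3693834;  |Δ| = 0.1306166
g(0.3693834) = 0.0617554
u_3 = 0.3693834 − 0.0617554·(-0.1306166)/(-0.3616353) = 0.3470784;  |Δ| = 0.0223050
g(0.3470784) = -0.0050460
u_4 = 0.3470784 − (-0.0050460)·(-0.0223050)/(-0.0668014) = 0.3487633;  |Δ| = 0.0016849
g(0.3487633) = 0.0000474
u_5 = 0.3487633 − 0.0000474·(0.0016849)/(0.0050934) = 0.3487476;  |Δ| = 0.0000157
|u_5 − u_4| = 0.0000157 < 10^{-4}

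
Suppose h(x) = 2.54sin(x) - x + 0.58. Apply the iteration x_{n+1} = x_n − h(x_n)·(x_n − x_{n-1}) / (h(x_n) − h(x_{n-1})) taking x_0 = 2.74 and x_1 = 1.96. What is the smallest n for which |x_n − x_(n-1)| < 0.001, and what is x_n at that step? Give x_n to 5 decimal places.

h(2.74) = -1.1671527, h(1.96) = 0.9700373
x_2 = 1.9600000 − 0.9700373·(-0.7800000)/(2.1371899) = 2.3140299;  |Δ| = 0.3540299
h(2.3140299) = 0.1361324
x_3 = 2.3140299 − 0.1361324·(0.3540299)/(-0.8339048) = 2.3718242;  |Δ| = 0.0577943
h(2.3718242) = -0.0240629
x_4 = 2.3718242 − (-0.0240629)·(0.0577943)/(-0.1601953) = 2.3631429;  |Δ| = 0.0086813
h(2.3631429) = 0.0003853
x_5 = 2.3631429 − 0.0003853·(-0.0086813)/(0.0244482) = 2.3632797;  |Δ| = 0.0001368
|x_5 − x_4| = 0.0001368 < 0.001

n = 5, x_n = 2.36328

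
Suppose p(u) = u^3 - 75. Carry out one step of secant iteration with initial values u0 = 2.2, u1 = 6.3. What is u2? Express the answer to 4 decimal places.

p(2.2) = -64.352000, p(6.3) = 175.047000
u2 = 6.300000 − 175.047000·(6.300000 − 2.200000) / (175.047000 − (-64.352000)) = 6.300000 − (717.692700)/(239.399000) = 3.302107

3.3021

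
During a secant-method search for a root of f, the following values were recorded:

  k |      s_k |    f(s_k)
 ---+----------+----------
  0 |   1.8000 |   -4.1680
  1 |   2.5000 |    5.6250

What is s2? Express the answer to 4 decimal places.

s2 = 2.5000 − 5.6250·(2.5000 − 1.8000) / (5.6250 − (-4.1680))
   = 2.5000 − (3.937500)/(9.793000) = 2.097927

2.0979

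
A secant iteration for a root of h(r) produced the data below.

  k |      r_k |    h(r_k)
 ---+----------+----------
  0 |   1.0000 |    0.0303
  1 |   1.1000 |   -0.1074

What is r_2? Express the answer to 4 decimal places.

1.0220

r_2 = 1.1000 − (-0.1074)·(1.1000 − 1.0000) / (-0.1074 − 0.0303)
   = 1.1000 − (-0.010740)/(-0.137700) = 1.022004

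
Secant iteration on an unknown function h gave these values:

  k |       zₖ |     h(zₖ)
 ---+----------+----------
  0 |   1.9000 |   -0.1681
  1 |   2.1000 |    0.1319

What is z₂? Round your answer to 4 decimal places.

z₂ = 2.1000 − 0.1319·(2.1000 − 1.9000) / (0.1319 − (-0.1681))
   = 2.1000 − (0.026380)/(0.300000) = 2.012067

2.0121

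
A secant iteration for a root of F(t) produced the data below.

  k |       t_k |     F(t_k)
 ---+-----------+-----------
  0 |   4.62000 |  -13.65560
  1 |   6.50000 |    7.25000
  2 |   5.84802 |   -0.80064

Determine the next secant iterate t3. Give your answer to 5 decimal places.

5.91286

t3 = 5.84802 − (-0.80064)·(5.84802 − 6.50000) / (-0.80064 − 7.25000)
   = 5.84802 − (0.5220013)/(-8.0506400) = 5.9128597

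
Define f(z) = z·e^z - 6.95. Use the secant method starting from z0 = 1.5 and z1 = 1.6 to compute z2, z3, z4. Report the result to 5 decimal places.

f(1.5) = -0.2274664, f(1.6) = 0.9748519
z2 = 1.6000000 − 0.9748519·(1.6000000 − 1.5000000) / (0.9748519 − (-0.2274664)) = 1.6000000 − (0.0974852)/(1.2023183) = 1.5189190
f(1.5189190) = -0.0126638
z3 = 1.5189190 − (-0.0126638)·(1.5189190 − 1.6000000) / (-0.0126638 − 0.9748519) = 1.5189190 − (0.0010268)/(-0.9875157) = 1.5199588
f(1.5199588) = -0.0006929
z4 = 1.5199588 − (-0.0006929)·(1.5199588 − 1.5189190) / (-0.0006929 − (-0.0126638)) = 1.5199588 − (-0.0000007)/(0.0119709) = 1.5200189

1.51892, 1.51996, 1.52002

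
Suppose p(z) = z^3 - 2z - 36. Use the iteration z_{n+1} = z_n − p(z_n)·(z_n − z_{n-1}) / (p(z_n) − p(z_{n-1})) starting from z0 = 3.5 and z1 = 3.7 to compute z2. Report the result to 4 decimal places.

3.5034

p(3.5) = -0.125000, p(3.7) = 7.253000
z2 = 3.700000 − 7.253000·(3.700000 − 3.500000) / (7.253000 − (-0.125000)) = 3.700000 − (1.450600)/(7.378000) = 3.503388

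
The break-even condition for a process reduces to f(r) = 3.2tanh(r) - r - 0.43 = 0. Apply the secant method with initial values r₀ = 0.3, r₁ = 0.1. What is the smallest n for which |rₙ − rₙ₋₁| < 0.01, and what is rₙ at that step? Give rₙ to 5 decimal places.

n = 3, rₙ = 0.19930

f(0.3) = 0.2022004, f(0.1) = -0.2110624
r₂ = 0.1000000 − (-0.2110624)·(-0.2000000)/(-0.4132628) = 0.2021444;  |Δ| = 0.1021444
f(0.2021444) = 0.0060486
r₃ = 0.2021444 − 0.0060486·(0.1021444)/(0.2171110) = 0.1992987;  |Δ| = 0.0028457
|r₃ − r₂| = 0.0028457 < 0.01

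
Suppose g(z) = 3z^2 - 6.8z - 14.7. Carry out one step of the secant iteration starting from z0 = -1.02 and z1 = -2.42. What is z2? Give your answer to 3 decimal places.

g(-1.02) = -4.64280, g(-2.42) = 19.32520
z2 = -2.42000 − 19.32520·(-2.42000 − (-1.02000)) / (19.32520 − (-4.64280)) = -2.42000 − (-27.05528)/(23.96800) = -1.29119

-1.291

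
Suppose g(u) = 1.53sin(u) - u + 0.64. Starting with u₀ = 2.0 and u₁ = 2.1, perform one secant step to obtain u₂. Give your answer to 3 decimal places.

g(2.0) = 0.03123, g(2.1) = -0.13929
u₂ = 2.10000 − (-0.13929)·(2.10000 − 2.00000) / (-0.13929 − 0.03123) = 2.10000 − (-0.01393)/(-0.17051) = 2.01831

2.018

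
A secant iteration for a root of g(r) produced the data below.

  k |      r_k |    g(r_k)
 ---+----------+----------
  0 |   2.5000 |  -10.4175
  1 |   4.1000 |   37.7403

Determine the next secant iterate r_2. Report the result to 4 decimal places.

2.8461

r_2 = 4.1000 − 37.7403·(4.1000 − 2.5000) / (37.7403 − (-10.4175))
   = 4.1000 − (60.384480)/(48.157800) = 2.846112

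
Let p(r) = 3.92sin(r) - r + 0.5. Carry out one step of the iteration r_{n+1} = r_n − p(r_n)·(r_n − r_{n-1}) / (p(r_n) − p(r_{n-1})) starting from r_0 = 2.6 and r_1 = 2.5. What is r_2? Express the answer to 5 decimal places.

2.58137

p(2.6) = -0.0792346, p(2.5) = 0.3460108
r_2 = 2.5000000 − 0.3460108·(2.5000000 − 2.6000000) / (0.3460108 − (-0.0792346)) = 2.5000000 − (-0.0346011)/(0.4252454) = 2.5813673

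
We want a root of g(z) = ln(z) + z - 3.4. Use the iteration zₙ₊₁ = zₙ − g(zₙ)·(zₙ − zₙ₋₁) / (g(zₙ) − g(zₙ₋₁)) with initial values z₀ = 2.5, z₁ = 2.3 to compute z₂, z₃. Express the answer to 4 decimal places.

2.4885, 2.4884

g(2.5) = 0.016291, g(2.3) = -0.267091
z₂ = 2.300000 − (-0.267091)·(2.300000 − 2.500000) / (-0.267091 − 0.016291) = 2.300000 − (0.053418)/(-0.283382) = 2.488503
g(2.488503) = 0.000184
z₃ = 2.488503 − 0.000184·(2.488503 − 2.300000) / (0.000184 − (-0.267091)) = 2.488503 − (0.000035)/(0.267275) = 2.488373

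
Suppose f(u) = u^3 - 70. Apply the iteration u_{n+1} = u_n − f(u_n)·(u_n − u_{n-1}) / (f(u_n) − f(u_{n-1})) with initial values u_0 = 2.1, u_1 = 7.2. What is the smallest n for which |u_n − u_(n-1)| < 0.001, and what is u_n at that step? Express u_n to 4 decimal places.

n = 8, u_n = 4.1213

f(2.1) = -60.739000, f(7.2) = 303.248000
u_2 = 7.200000 − 303.248000·(5.100000)/(363.987000) = 2.951044;  |Δ| = 4.248956
f(2.951044) = -44.300363
u_3 = 2.951044 − (-44.300363)·(-4.248956)/(-347.548363) = 3.492638;  |Δ| = 0.541595
f(3.492638) = -27.394970
u_4 = 3.492638 − (-27.394970)·(0.541595)/(16.905393) = 4.370285;  |Δ| = 0.877647
f(4.370285) = 13.469802
u_5 = 4.370285 − 13.469802·(0.877647)/(40.864772) = 4.080996;  |Δ| = 0.289289
f(4.080996) = -2.032921
u_6 = 4.080996 − (-2.032921)·(-0.289289)/(-15.502723) = 4.118932;  |Δ| = 0.037935
f(4.118932) = -0.119859
u_7 = 4.118932 − (-0.119859)·(0.037935)/(1.913061) = 4.121308;  |Δ| = 0.002377
f(4.121308) = 0.001181
u_8 = 4.121308 − 0.001181·(0.002377)/(0.121040) = 4.121285;  |Δ| = 0.000023
|u_8 − u_7| = 0.000023 < 0.001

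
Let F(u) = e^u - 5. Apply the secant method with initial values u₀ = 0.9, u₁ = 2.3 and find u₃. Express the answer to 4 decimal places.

F(0.9) = -2.540397, F(2.3) = 4.974182
u₂ = 2.300000 − 4.974182·(2.300000 − 0.900000) / (4.974182 − (-2.540397)) = 2.300000 − (6.963855)/(7.514579) = 1.373287
F(1.373287) = -1.051691
u₃ = 1.373287 − (-1.051691)·(1.373287 − 2.300000) / (-1.051691 − 4.974182) = 1.373287 − (0.974615)/(-6.025873) = 1.535026

1.5350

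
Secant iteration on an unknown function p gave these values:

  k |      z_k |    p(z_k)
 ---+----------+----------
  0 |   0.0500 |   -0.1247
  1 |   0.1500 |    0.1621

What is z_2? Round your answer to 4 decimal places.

0.0935

z_2 = 0.1500 − 0.1621·(0.1500 − 0.0500) / (0.1621 − (-0.1247))
   = 0.1500 − (0.016210)/(0.286800) = 0.093480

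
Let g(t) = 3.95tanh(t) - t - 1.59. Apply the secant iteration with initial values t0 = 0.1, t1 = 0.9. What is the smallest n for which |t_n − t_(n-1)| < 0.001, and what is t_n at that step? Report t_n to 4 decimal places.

g(0.1) = -1.296311, g(0.9) = 0.339377
t2 = 0.900000 − 0.339377·(0.800000)/(1.635688) = 0.734014;  |Δ| = 0.165986
g(0.734014) = 0.146770
t3 = 0.734014 − 0.146770·(-0.165986)/(-0.192607) = 0.607529;  |Δ| = 0.126485
g(0.607529) = -0.055106
t4 = 0.607529 − (-0.055106)·(-0.126485)/(-0.201876) = 0.642056;  |Δ| = 0.034526
g(0.642056) = 0.004820
t5 = 0.642056 − 0.004820·(0.034526)/(0.059926) = 0.639279;  |Δ| = 0.002777
g(0.639279) = 0.000134
t6 = 0.639279 − 0.000134·(-0.002777)/(-0.004686) = 0.639199;  |Δ| = 0.000079
|t6 − t5| = 0.000079 < 0.001

n = 6, t_n = 0.6392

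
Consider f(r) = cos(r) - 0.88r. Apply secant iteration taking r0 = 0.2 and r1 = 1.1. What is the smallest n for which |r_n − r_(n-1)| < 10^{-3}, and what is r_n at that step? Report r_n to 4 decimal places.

n = 5, r_n = 0.7954

f(0.2) = 0.804067, f(1.1) = -0.514404
r2 = 1.100000 − (-0.514404)·(0.900000)/(-1.318470) = 0.748863;  |Δ| = 0.351137
f(0.748863) = 0.073464
r3 = 0.748863 − 0.073464·(-0.351137)/(0.587868) = 0.792743;  |Δ| = 0.043880
f(0.792743) = 0.004280
r4 = 0.792743 − 0.004280·(0.043880)/(-0.069184) = 0.795458;  |Δ| = 0.002714
f(0.795458) = -0.000045
r5 = 0.795458 − (-0.000045)·(0.002714)/(-0.004325) = 0.795430;  |Δ| = 0.000028
|r5 − r4| = 0.000028 < 10^{-3}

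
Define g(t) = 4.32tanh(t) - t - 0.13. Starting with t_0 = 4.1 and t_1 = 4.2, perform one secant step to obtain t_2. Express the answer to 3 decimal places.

g(4.1) = 0.08763, g(4.2) = -0.01194
t_2 = 4.20000 − (-0.01194)·(4.20000 − 4.10000) / (-0.01194 − 0.08763) = 4.20000 − (-0.00119)/(-0.09957) = 4.18801

4.188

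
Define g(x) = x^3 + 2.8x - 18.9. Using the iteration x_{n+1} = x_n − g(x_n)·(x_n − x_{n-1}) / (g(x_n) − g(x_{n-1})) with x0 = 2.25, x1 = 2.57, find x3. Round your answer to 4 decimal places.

g(2.25) = -1.209375, g(2.57) = 5.270593
x2 = 2.570000 − 5.270593·(2.570000 − 2.250000) / (5.270593 − (-1.209375)) = 2.570000 − (1.686590)/(6.479968) = 2.309723
g(2.309723) = -0.110827
x3 = 2.309723 − (-0.110827)·(2.309723 − 2.570000) / (-0.110827 − 5.270593) = 2.309723 − (0.028846)/(-5.381420) = 2.315083

2.3151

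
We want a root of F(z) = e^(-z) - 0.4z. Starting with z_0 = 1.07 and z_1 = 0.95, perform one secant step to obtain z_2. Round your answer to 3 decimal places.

F(1.07) = -0.08499, F(0.95) = 0.00674
z_2 = 0.95000 − 0.00674·(0.95000 − 1.07000) / (0.00674 − (-0.08499)) = 0.95000 − (-0.00081)/(0.09173) = 0.95882

0.959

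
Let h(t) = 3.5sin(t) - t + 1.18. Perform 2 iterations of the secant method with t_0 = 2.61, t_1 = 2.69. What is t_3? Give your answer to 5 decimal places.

h(2.61) = 0.3441740, h(2.69) = 0.0173968
t_2 = 2.6900000 − 0.0173968·(2.6900000 − 2.6100000) / (0.0173968 − 0.3441740) = 2.6900000 − (0.0013917)/(-0.3267772) = 2.6942590
h(2.6942590) = -0.0002882
t_3 = 2.6942590 − (-0.0002882)·(2.6942590 − 2.6900000) / (-0.0002882 − 0.0173968) = 2.6942590 − (-0.0000012)/(-0.0176850) = 2.6941896

2.69419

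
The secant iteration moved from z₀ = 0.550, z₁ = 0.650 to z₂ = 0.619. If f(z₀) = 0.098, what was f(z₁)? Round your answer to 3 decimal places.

-0.044

The secant line through (0.550, 0.098) and (0.650, f(z₁)) crosses zero at z₂ = 0.619.
So (0.550, 0.098), (0.650, f(z₁)), (0.619, 0) are collinear:
f(z₁) = 0.098 · (0.650 − 0.619) / (0.550 − 0.619) = 0.098 · (0.03100)/(-0.06900) = -0.04403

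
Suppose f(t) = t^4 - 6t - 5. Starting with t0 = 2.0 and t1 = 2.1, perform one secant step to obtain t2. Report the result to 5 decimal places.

f(2.0) = -1.0000000, f(2.1) = 1.8481000
t2 = 2.1000000 − 1.8481000·(2.1000000 − 2.0000000) / (1.8481000 − (-1.0000000)) = 2.1000000 − (0.1848100)/(2.8481000) = 2.0351111

2.03511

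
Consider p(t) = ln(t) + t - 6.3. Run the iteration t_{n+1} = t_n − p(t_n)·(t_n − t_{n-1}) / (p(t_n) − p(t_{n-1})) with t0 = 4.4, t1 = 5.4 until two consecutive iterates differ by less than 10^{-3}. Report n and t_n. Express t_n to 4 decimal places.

p(4.4) = -0.418395, p(5.4) = 0.786399
t2 = 5.400000 − 0.786399·(1.000000)/(1.204794) = 4.747275;  |Δ| = 0.652725
p(4.747275) = 0.004846
t3 = 4.747275 − 0.004846·(-0.652725)/(-0.781553) = 4.743228;  |Δ| = 0.004047
p(4.743228) = -0.000054
t4 = 4.743228 − (-0.000054)·(-0.004047)/(-0.004900) = 4.743273;  |Δ| = 0.000045
|t4 − t3| = 0.000045 < 10^{-3}

n = 4, t_n = 4.7433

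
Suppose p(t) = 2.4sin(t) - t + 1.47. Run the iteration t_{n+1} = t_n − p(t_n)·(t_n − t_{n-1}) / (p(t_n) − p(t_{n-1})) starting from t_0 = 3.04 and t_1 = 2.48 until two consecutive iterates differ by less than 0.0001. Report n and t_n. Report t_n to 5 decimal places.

p(3.04) = -1.3265968, p(2.48) = 0.4644982
t_2 = 2.4800000 − 0.4644982·(-0.5600000)/(1.7910951) = 2.6252290;  |Δ| = 0.1452290
p(2.6252290) = 0.0297017
t_3 = 2.6252290 − 0.0297017·(0.1452290)/(-0.4347965) = 2.6351499;  |Δ| = 0.0099208
p(2.6351499) = -0.0009828
t_4 = 2.6351499 − (-0.0009828)·(0.0099208)/(-0.0306845) = 2.6348321;  |Δ| = 0.0003178
p(2.6348321) = 0.0000018
t_5 = 2.6348321 − 0.0000018·(-0.0003178)/(0.0009846) = 2.6348327;  |Δ| = 0.0000006
|t_5 − t_4| = 0.0000006 < 0.0001

n = 5, t_n = 2.63483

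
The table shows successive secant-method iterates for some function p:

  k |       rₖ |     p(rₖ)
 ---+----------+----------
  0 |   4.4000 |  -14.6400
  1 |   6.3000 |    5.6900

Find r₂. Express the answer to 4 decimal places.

5.7682

r₂ = 6.3000 − 5.6900·(6.3000 − 4.4000) / (5.6900 − (-14.6400))
   = 6.3000 − (10.811000)/(20.330000) = 5.768224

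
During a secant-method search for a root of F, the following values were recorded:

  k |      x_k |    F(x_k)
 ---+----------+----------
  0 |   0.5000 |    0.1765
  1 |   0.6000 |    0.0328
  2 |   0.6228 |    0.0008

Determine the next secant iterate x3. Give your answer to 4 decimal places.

0.6234

x3 = 0.6228 − 0.0008·(0.6228 − 0.6000) / (0.0008 − 0.0328)
   = 0.6228 − (0.000018)/(-0.032000) = 0.623370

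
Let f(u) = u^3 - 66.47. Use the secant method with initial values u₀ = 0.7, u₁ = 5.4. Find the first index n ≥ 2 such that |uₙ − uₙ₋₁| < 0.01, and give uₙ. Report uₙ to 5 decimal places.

f(0.7) = -66.1270000, f(5.4) = 90.9940000
u₂ = 5.4000000 − 90.9940000·(4.7000000)/(157.1210000) = 2.6780736;  |Δ| = 2.7219264
f(2.6780736) = -47.2626470
u₃ = 2.6780736 − (-47.2626470)·(-2.7219264)/(-138.2566470) = 3.6085565;  |Δ| = 0.9304829
f(3.6085565) = -19.4805321
u₄ = 3.6085565 − (-19.4805321)·(0.9304829)/(27.7821149) = 4.2610015;  |Δ| = 0.6524450
f(4.2610015) = 10.8933135
u₅ = 4.2610015 − 10.8933135·(0.6524450)/(30.3738456) = 4.0270078;  |Δ| = 0.2339937
f(4.0270078) = -1.1648518
u₆ = 4.0270078 − (-1.1648518)·(-0.2339937)/(-12.0581654) = 4.0496123;  |Δ| = 0.0226044
f(4.0496123) = -0.0589533
u₇ = 4.0496123 − (-0.0589533)·(0.0226044)/(1.1058986) = 4.0508172;  |Δ| = 0.0012050
|u₇ − u₆| = 0.0012050 < 0.01

n = 7, uₙ = 4.05082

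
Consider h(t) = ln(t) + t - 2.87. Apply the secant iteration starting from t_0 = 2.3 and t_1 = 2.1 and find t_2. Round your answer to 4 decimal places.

h(2.3) = 0.262909, h(2.1) = -0.028063
t_2 = 2.100000 − (-0.028063)·(2.100000 − 2.300000) / (-0.028063 − 0.262909) = 2.100000 − (0.005613)/(-0.290972) = 2.119289

2.1193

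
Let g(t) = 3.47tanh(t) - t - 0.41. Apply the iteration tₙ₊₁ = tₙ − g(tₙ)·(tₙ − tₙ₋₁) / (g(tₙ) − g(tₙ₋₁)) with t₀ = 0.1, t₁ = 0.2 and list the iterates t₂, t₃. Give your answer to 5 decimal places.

0.16867, 0.16819

g(0.1) = -0.1641521, g(0.2) = 0.0748924
t₂ = 0.2000000 − 0.0748924·(0.2000000 − 0.1000000) / (0.0748924 − (-0.1641521)) = 0.2000000 − (0.0074892)/(0.2390444) = 0.1686701
g(0.1686701) = 0.0011272
t₃ = 0.1686701 − 0.0011272·(0.1686701 − 0.2000000) / (0.0011272 − 0.0748924) = 0.1686701 − (-0.0000353)/(-0.0737651) = 0.1681913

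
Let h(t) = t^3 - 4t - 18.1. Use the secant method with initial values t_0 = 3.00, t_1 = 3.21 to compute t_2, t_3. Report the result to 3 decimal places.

3.124, 3.128

h(3.00) = -3.10000, h(3.21) = 2.13616
t_2 = 3.21000 − 2.13616·(3.21000 − 3.00000) / (2.13616 − (-3.10000)) = 3.21000 − (0.44859)/(5.23616) = 3.12433
h(3.12433) = -0.09942
t_3 = 3.12433 − (-0.09942)·(3.12433 − 3.21000) / (-0.09942 − 2.13616) = 3.12433 − (0.00852)/(-2.23559) = 3.12814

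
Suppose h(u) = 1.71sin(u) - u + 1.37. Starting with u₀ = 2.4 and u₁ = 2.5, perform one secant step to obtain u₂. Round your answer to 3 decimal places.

2.454

h(2.4) = 0.12504, h(2.5) = -0.10661
u₂ = 2.50000 − (-0.10661)·(2.50000 − 2.40000) / (-0.10661 − 0.12504) = 2.50000 − (-0.01066)/(-0.23165) = 2.45398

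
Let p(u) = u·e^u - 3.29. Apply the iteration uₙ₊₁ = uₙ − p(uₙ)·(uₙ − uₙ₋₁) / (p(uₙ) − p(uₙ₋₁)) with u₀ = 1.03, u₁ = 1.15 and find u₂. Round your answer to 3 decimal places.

p(1.03) = -0.40490, p(1.15) = 0.34192
u₂ = 1.15000 − 0.34192·(1.15000 − 1.03000) / (0.34192 − (-0.40490)) = 1.15000 − (0.04103)/(0.74682) = 1.09506

1.095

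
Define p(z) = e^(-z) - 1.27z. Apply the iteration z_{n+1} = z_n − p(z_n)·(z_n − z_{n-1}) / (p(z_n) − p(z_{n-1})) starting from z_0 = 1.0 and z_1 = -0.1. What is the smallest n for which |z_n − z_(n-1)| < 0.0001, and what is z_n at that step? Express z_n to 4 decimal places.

p(1.0) = -0.902121, p(-0.1) = 1.232171
z_2 = -0.100000 − 1.232171·(-1.100000)/(2.134291) = 0.535053;  |Δ| = 0.635053
p(0.535053) = -0.093879
z_3 = 0.535053 − (-0.093879)·(0.635053)/(-1.326050) = 0.490094;  |Δ| = 0.044959
p(0.490094) = -0.009850
z_4 = 0.490094 − (-0.009850)·(-0.044959)/(0.084029) = 0.484824;  |Δ| = 0.005270
p(0.484824) = 0.000080
z_5 = 0.484824 − 0.000080·(-0.005270)/(0.009930) = 0.484866;  |Δ| = 0.000042
|z_5 − z_4| = 0.000042 < 0.0001

n = 5, z_n = 0.4849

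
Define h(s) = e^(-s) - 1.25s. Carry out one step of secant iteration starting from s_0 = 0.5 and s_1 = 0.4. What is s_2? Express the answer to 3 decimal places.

0.490

h(0.5) = -0.01847, h(0.4) = 0.17032
s_2 = 0.40000 − 0.17032·(0.40000 − 0.50000) / (0.17032 − (-0.01847)) = 0.40000 − (-0.01703)/(0.18879) = 0.49022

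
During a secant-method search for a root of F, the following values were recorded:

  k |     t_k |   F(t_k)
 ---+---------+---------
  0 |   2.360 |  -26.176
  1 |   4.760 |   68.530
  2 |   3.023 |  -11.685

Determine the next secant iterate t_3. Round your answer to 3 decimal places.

3.276

t_3 = 3.023 − (-11.685)·(3.023 − 4.760) / (-11.685 − 68.530)
   = 3.023 − (20.29684)/(-80.21500) = 3.27603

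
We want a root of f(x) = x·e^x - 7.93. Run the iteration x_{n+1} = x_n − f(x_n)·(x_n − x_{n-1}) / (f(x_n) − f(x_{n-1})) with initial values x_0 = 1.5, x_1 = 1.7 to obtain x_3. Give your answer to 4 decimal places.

f(1.5) = -1.207466, f(1.7) = 1.375711
x_2 = 1.700000 − 1.375711·(1.700000 − 1.500000) / (1.375711 − (-1.207466)) = 1.700000 − (0.275142)/(2.583177) = 1.593487
f(1.593487) = -0.088646
x_3 = 1.593487 − (-0.088646)·(1.593487 − 1.700000) / (-0.088646 − 1.375711) = 1.593487 − (0.009442)/(-1.464356) = 1.599935

1.5999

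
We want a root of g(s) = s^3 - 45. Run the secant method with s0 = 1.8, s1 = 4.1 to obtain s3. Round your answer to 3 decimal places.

g(1.8) = -39.16800, g(4.1) = 23.92100
s2 = 4.10000 − 23.92100·(4.10000 − 1.80000) / (23.92100 − (-39.16800)) = 4.10000 − (55.01830)/(63.08900) = 3.22793
g(3.22793) = -11.36662
s3 = 3.22793 − (-11.36662)·(3.22793 − 4.10000) / (-11.36662 − 23.92100) = 3.22793 − (9.91253)/(-35.28762) = 3.50883

3.509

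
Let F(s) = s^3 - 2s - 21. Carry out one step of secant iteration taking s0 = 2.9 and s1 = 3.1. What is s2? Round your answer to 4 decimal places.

2.9964

F(2.9) = -2.411000, F(3.1) = 2.591000
s2 = 3.100000 − 2.591000·(3.100000 − 2.900000) / (2.591000 − (-2.411000)) = 3.100000 − (0.518200)/(5.002000) = 2.996401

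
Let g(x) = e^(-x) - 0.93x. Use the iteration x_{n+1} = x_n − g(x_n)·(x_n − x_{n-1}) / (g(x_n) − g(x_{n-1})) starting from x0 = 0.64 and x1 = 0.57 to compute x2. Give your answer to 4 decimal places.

g(0.64) = -0.067908, g(0.57) = 0.035425
x2 = 0.570000 − 0.035425·(0.570000 − 0.640000) / (0.035425 − (-0.067908)) = 0.570000 − (-0.002480)/(0.103333) = 0.593998

0.5940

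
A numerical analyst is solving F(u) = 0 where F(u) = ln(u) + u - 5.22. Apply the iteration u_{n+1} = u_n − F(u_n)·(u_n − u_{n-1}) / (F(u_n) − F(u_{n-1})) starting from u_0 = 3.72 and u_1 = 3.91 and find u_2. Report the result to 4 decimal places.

3.8676

F(3.72) = -0.186276, F(3.91) = 0.053537
u_2 = 3.910000 − 0.053537·(3.910000 − 3.720000) / (0.053537 − (-0.186276)) = 3.910000 − (0.010172)/(0.239814) = 3.867583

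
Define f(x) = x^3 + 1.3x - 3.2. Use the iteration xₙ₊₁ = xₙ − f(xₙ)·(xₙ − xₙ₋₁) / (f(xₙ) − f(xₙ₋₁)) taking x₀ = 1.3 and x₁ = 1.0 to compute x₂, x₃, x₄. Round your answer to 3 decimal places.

f(1.3) = 0.68700, f(1.0) = -0.90000
x₂ = 1.00000 − (-0.90000)·(1.00000 − 1.30000) / (-0.90000 − 0.68700) = 1.00000 − (0.27000)/(-1.58700) = 1.17013
f(1.17013) = -0.07667
x₃ = 1.17013 − (-0.07667)·(1.17013 − 1.00000) / (-0.07667 − (-0.90000)) = 1.17013 − (-0.01304)/(0.82333) = 1.18598
f(1.18598) = 0.00989
x₄ = 1.18598 − 0.00989·(1.18598 − 1.17013) / (0.00989 − (-0.07667)) = 1.18598 − (0.00016)/(0.08656) = 1.18417

1.170, 1.186, 1.184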